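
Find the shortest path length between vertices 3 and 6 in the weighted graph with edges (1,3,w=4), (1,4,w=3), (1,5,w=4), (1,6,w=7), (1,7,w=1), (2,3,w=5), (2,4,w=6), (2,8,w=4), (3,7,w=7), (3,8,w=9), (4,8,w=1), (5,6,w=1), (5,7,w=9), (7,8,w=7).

Step 1: Build adjacency list with weights:
  1: 3(w=4), 4(w=3), 5(w=4), 6(w=7), 7(w=1)
  2: 3(w=5), 4(w=6), 8(w=4)
  3: 1(w=4), 2(w=5), 7(w=7), 8(w=9)
  4: 1(w=3), 2(w=6), 8(w=1)
  5: 1(w=4), 6(w=1), 7(w=9)
  6: 1(w=7), 5(w=1)
  7: 1(w=1), 3(w=7), 5(w=9), 8(w=7)
  8: 2(w=4), 3(w=9), 4(w=1), 7(w=7)

Step 2: Apply Dijkstra's algorithm from vertex 3:
  Visit vertex 3 (distance=0)
    Update dist[1] = 4
    Update dist[2] = 5
    Update dist[7] = 7
    Update dist[8] = 9
  Visit vertex 1 (distance=4)
    Update dist[4] = 7
    Update dist[5] = 8
    Update dist[6] = 11
    Update dist[7] = 5
  Visit vertex 2 (distance=5)
  Visit vertex 7 (distance=5)
  Visit vertex 4 (distance=7)
    Update dist[8] = 8
  Visit vertex 5 (distance=8)
    Update dist[6] = 9
  Visit vertex 8 (distance=8)
  Visit vertex 6 (distance=9)

Step 3: Shortest path: 3 -> 1 -> 5 -> 6
Total weight: 4 + 4 + 1 = 9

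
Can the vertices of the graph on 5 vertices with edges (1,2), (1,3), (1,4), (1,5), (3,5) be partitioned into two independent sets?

Step 1: Attempt 2-coloring using BFS:
  Start at vertex 1, assign color 0
  Color vertex 2 with color 1 (neighbor of 1)
  Color vertex 3 with color 1 (neighbor of 1)
  Color vertex 4 with color 1 (neighbor of 1)
  Color vertex 5 with color 1 (neighbor of 1)

Step 2: Conflict found! Vertices 3 and 5 are adjacent but have the same color.
This means the graph contains an odd cycle.

The graph is NOT bipartite.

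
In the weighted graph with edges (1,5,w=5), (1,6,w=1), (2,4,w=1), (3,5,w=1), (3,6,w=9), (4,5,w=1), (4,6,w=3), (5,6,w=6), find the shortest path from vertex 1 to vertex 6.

Step 1: Build adjacency list with weights:
  1: 5(w=5), 6(w=1)
  2: 4(w=1)
  3: 5(w=1), 6(w=9)
  4: 2(w=1), 5(w=1), 6(w=3)
  5: 1(w=5), 3(w=1), 4(w=1), 6(w=6)
  6: 1(w=1), 3(w=9), 4(w=3), 5(w=6)

Step 2: Apply Dijkstra's algorithm from vertex 1:
  Visit vertex 1 (distance=0)
    Update dist[5] = 5
    Update dist[6] = 1
  Visit vertex 6 (distance=1)
    Update dist[3] = 10
    Update dist[4] = 4

Step 3: Shortest path: 1 -> 6
Total weight: 1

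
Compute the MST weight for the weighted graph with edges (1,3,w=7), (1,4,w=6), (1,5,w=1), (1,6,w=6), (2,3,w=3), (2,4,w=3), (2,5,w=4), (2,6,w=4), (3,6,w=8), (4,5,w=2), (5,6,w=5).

Apply Kruskal's algorithm (sort edges by weight, add if no cycle):

Sorted edges by weight:
  (1,5) w=1
  (4,5) w=2
  (2,3) w=3
  (2,4) w=3
  (2,5) w=4
  (2,6) w=4
  (5,6) w=5
  (1,4) w=6
  (1,6) w=6
  (1,3) w=7
  (3,6) w=8

Add edge (1,5) w=1 -- no cycle. Running total: 1
Add edge (4,5) w=2 -- no cycle. Running total: 3
Add edge (2,3) w=3 -- no cycle. Running total: 6
Add edge (2,4) w=3 -- no cycle. Running total: 9
Skip edge (2,5) w=4 -- would create cycle
Add edge (2,6) w=4 -- no cycle. Running total: 13

MST edges: (1,5,w=1), (4,5,w=2), (2,3,w=3), (2,4,w=3), (2,6,w=4)
Total MST weight: 1 + 2 + 3 + 3 + 4 = 13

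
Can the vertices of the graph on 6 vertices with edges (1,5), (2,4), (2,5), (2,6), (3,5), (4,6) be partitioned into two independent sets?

Step 1: Attempt 2-coloring using BFS:
  Start at vertex 1, assign color 0
  Color vertex 5 with color 1 (neighbor of 1)
  Color vertex 2 with color 0 (neighbor of 5)
  Color vertex 3 with color 0 (neighbor of 5)
  Color vertex 4 with color 1 (neighbor of 2)
  Color vertex 6 with color 1 (neighbor of 2)

Step 2: Conflict found! Vertices 4 and 6 are adjacent but have the same color.
This means the graph contains an odd cycle.

The graph is NOT bipartite.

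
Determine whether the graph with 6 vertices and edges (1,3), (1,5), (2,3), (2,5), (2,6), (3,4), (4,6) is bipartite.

Step 1: Attempt 2-coloring using BFS:
  Start at vertex 1, assign color 0
  Color vertex 3 with color 1 (neighbor of 1)
  Color vertex 5 with color 1 (neighbor of 1)
  Color vertex 2 with color 0 (neighbor of 3)
  Color vertex 4 with color 0 (neighbor of 3)
  Color vertex 6 with color 1 (neighbor of 2)

Step 2: 2-coloring succeeded. No conflicts found.
  Set A (color 0): {1, 2, 4}
  Set B (color 1): {3, 5, 6}

The graph is bipartite with partition {1, 2, 4}, {3, 5, 6}.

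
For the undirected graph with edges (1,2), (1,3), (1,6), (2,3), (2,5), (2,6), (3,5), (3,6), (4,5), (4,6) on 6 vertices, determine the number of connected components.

Step 1: Build adjacency list from edges:
  1: 2, 3, 6
  2: 1, 3, 5, 6
  3: 1, 2, 5, 6
  4: 5, 6
  5: 2, 3, 4
  6: 1, 2, 3, 4

Step 2: Run BFS/DFS from vertex 1:
  Visited: {1, 2, 3, 6, 5, 4}
  Reached 6 of 6 vertices

Step 3: All 6 vertices reached from vertex 1, so the graph is connected.
Number of connected components: 1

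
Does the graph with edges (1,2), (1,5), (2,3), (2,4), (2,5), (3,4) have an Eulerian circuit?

Step 1: Find the degree of each vertex:
  deg(1) = 2
  deg(2) = 4
  deg(3) = 2
  deg(4) = 2
  deg(5) = 2

Step 2: Count vertices with odd degree:
  All vertices have even degree (0 odd-degree vertices)

Step 3: Apply Euler's theorem:
  - Eulerian circuit exists iff graph is connected and all vertices have even degree
  - Eulerian path exists iff graph is connected and has 0 or 2 odd-degree vertices

Graph is connected with 0 odd-degree vertices.
Both Eulerian circuit and Eulerian path exist.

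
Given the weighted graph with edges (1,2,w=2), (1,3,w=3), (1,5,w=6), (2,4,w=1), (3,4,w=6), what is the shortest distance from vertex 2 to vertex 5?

Step 1: Build adjacency list with weights:
  1: 2(w=2), 3(w=3), 5(w=6)
  2: 1(w=2), 4(w=1)
  3: 1(w=3), 4(w=6)
  4: 2(w=1), 3(w=6)
  5: 1(w=6)

Step 2: Apply Dijkstra's algorithm from vertex 2:
  Visit vertex 2 (distance=0)
    Update dist[1] = 2
    Update dist[4] = 1
  Visit vertex 4 (distance=1)
    Update dist[3] = 7
  Visit vertex 1 (distance=2)
    Update dist[3] = 5
    Update dist[5] = 8
  Visit vertex 3 (distance=5)
  Visit vertex 5 (distance=8)

Step 3: Shortest path: 2 -> 1 -> 5
Total weight: 2 + 6 = 8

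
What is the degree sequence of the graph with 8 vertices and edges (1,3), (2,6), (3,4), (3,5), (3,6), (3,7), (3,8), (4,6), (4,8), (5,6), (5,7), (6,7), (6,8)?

Step 1: Count edges incident to each vertex:
  deg(1) = 1 (neighbors: 3)
  deg(2) = 1 (neighbors: 6)
  deg(3) = 6 (neighbors: 1, 4, 5, 6, 7, 8)
  deg(4) = 3 (neighbors: 3, 6, 8)
  deg(5) = 3 (neighbors: 3, 6, 7)
  deg(6) = 6 (neighbors: 2, 3, 4, 5, 7, 8)
  deg(7) = 3 (neighbors: 3, 5, 6)
  deg(8) = 3 (neighbors: 3, 4, 6)

Step 2: Sort degrees in non-increasing order:
  Degrees: [1, 1, 6, 3, 3, 6, 3, 3] -> sorted: [6, 6, 3, 3, 3, 3, 1, 1]

Degree sequence: [6, 6, 3, 3, 3, 3, 1, 1]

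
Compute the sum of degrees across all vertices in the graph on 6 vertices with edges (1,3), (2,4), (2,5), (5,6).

Step 1: Count edges incident to each vertex:
  deg(1) = 1 (neighbors: 3)
  deg(2) = 2 (neighbors: 4, 5)
  deg(3) = 1 (neighbors: 1)
  deg(4) = 1 (neighbors: 2)
  deg(5) = 2 (neighbors: 2, 6)
  deg(6) = 1 (neighbors: 5)

Step 2: Sum all degrees:
  1 + 2 + 1 + 1 + 2 + 1 = 8

Verification: sum of degrees = 2 * |E| = 2 * 4 = 8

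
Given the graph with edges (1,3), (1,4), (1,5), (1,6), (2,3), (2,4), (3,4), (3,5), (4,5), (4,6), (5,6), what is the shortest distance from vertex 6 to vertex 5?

Step 1: Build adjacency list:
  1: 3, 4, 5, 6
  2: 3, 4
  3: 1, 2, 4, 5
  4: 1, 2, 3, 5, 6
  5: 1, 3, 4, 6
  6: 1, 4, 5

Step 2: BFS from vertex 6 to find shortest path to 5:
  vertex 1 reached at distance 1
  vertex 4 reached at distance 1
  vertex 5 reached at distance 1

Step 3: Shortest path: 6 -> 5
Path length: 1 edge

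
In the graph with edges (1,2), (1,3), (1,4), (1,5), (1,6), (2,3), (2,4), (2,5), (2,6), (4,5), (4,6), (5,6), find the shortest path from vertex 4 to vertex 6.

Step 1: Build adjacency list:
  1: 2, 3, 4, 5, 6
  2: 1, 3, 4, 5, 6
  3: 1, 2
  4: 1, 2, 5, 6
  5: 1, 2, 4, 6
  6: 1, 2, 4, 5

Step 2: BFS from vertex 4 to find shortest path to 6:
  vertex 1 reached at distance 1
  vertex 2 reached at distance 1
  vertex 5 reached at distance 1
  vertex 6 reached at distance 1

Step 3: Shortest path: 4 -> 6
Path length: 1 edge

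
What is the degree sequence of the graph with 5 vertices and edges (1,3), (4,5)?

Step 1: Count edges incident to each vertex:
  deg(1) = 1 (neighbors: 3)
  deg(2) = 0 (neighbors: none)
  deg(3) = 1 (neighbors: 1)
  deg(4) = 1 (neighbors: 5)
  deg(5) = 1 (neighbors: 4)

Step 2: Sort degrees in non-increasing order:
  Degrees: [1, 0, 1, 1, 1] -> sorted: [1, 1, 1, 1, 0]

Degree sequence: [1, 1, 1, 1, 0]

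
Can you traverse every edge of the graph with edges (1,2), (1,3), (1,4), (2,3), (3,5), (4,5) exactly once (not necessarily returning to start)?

Step 1: Find the degree of each vertex:
  deg(1) = 3
  deg(2) = 2
  deg(3) = 3
  deg(4) = 2
  deg(5) = 2

Step 2: Count vertices with odd degree:
  Odd-degree vertices: 1, 3 (2 total)

Step 3: Apply Euler's theorem:
  - Eulerian circuit exists iff graph is connected and all vertices have even degree
  - Eulerian path exists iff graph is connected and has 0 or 2 odd-degree vertices

Graph is connected with exactly 2 odd-degree vertices (1, 3).
Eulerian path exists (starting and ending at the odd-degree vertices), but no Eulerian circuit.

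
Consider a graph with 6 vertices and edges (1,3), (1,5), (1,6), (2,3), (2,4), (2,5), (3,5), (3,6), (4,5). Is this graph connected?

Step 1: Build adjacency list from edges:
  1: 3, 5, 6
  2: 3, 4, 5
  3: 1, 2, 5, 6
  4: 2, 5
  5: 1, 2, 3, 4
  6: 1, 3

Step 2: Run BFS/DFS from vertex 1:
  Visited: {1, 3, 5, 6, 2, 4}
  Reached 6 of 6 vertices

Step 3: All 6 vertices reached from vertex 1, so the graph is connected.
Answer: Yes, the graph is connected.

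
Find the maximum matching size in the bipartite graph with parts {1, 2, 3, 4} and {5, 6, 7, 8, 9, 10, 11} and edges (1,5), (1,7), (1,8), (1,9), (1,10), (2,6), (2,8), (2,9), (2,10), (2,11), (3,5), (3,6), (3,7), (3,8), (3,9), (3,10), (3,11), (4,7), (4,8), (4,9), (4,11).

Step 1: List the neighbors of each left vertex:
  1: 5, 7, 8, 9, 10
  2: 6, 8, 9, 10, 11
  3: 5, 6, 7, 8, 9, 10, 11
  4: 7, 8, 9, 11

Step 2: Greedily match left vertices, then look for augmenting paths:
  Match 1 -- 5
  Match 2 -- 6
  Match 3 -- 7
  Match 4 -- 8
  No augmenting path remains.

Step 3: Verify this is maximum:
  Matching size 4 = min(|L|, |R|) = min(4, 7), which is an upper bound, so this matching is maximum.

Maximum matching: {(1,5), (2,6), (3,7), (4,8)}
Size: 4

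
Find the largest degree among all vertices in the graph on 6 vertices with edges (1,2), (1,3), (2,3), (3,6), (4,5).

Step 1: Count edges incident to each vertex:
  deg(1) = 2 (neighbors: 2, 3)
  deg(2) = 2 (neighbors: 1, 3)
  deg(3) = 3 (neighbors: 1, 2, 6)
  deg(4) = 1 (neighbors: 5)
  deg(5) = 1 (neighbors: 4)
  deg(6) = 1 (neighbors: 3)

Step 2: Find maximum:
  max(2, 2, 3, 1, 1, 1) = 3 (vertex 3)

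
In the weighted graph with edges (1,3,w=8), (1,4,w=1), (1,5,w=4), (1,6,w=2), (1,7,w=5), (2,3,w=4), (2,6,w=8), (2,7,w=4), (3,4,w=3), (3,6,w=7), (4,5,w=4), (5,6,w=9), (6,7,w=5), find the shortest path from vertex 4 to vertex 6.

Step 1: Build adjacency list with weights:
  1: 3(w=8), 4(w=1), 5(w=4), 6(w=2), 7(w=5)
  2: 3(w=4), 6(w=8), 7(w=4)
  3: 1(w=8), 2(w=4), 4(w=3), 6(w=7)
  4: 1(w=1), 3(w=3), 5(w=4)
  5: 1(w=4), 4(w=4), 6(w=9)
  6: 1(w=2), 2(w=8), 3(w=7), 5(w=9), 7(w=5)
  7: 1(w=5), 2(w=4), 6(w=5)

Step 2: Apply Dijkstra's algorithm from vertex 4:
  Visit vertex 4 (distance=0)
    Update dist[1] = 1
    Update dist[3] = 3
    Update dist[5] = 4
  Visit vertex 1 (distance=1)
    Update dist[6] = 3
    Update dist[7] = 6
  Visit vertex 3 (distance=3)
    Update dist[2] = 7
  Visit vertex 6 (distance=3)

Step 3: Shortest path: 4 -> 1 -> 6
Total weight: 1 + 2 = 3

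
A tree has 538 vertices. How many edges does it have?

A tree on n vertices always has exactly n - 1 edges.
For n = 538: edges = 538 - 1 = 537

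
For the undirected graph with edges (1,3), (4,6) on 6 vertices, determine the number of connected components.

Step 1: Build adjacency list from edges:
  1: 3
  2: (none)
  3: 1
  4: 6
  5: (none)
  6: 4

Step 2: Run BFS/DFS from vertex 1:
  Visited: {1, 3}
  Reached 2 of 6 vertices

Step 3: Only 2 of 6 vertices reached. Graph is disconnected.
Connected components: {1, 3}, {2}, {4, 6}, {5}
Number of connected components: 4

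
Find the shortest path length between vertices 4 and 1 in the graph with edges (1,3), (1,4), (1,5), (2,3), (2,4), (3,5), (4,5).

Step 1: Build adjacency list:
  1: 3, 4, 5
  2: 3, 4
  3: 1, 2, 5
  4: 1, 2, 5
  5: 1, 3, 4

Step 2: BFS from vertex 4 to find shortest path to 1:
  vertex 1 reached at distance 1

Step 3: Shortest path: 4 -> 1
Path length: 1 edge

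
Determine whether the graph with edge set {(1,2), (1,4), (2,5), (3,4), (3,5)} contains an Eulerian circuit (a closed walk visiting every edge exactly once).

Step 1: Find the degree of each vertex:
  deg(1) = 2
  deg(2) = 2
  deg(3) = 2
  deg(4) = 2
  deg(5) = 2

Step 2: Count vertices with odd degree:
  All vertices have even degree (0 odd-degree vertices)

Step 3: Apply Euler's theorem:
  - Eulerian circuit exists iff graph is connected and all vertices have even degree
  - Eulerian path exists iff graph is connected and has 0 or 2 odd-degree vertices

Graph is connected with 0 odd-degree vertices.
Both Eulerian circuit and Eulerian path exist.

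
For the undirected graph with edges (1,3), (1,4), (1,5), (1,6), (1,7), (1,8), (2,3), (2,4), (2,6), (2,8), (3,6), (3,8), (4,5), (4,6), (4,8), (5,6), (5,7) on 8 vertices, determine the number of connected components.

Step 1: Build adjacency list from edges:
  1: 3, 4, 5, 6, 7, 8
  2: 3, 4, 6, 8
  3: 1, 2, 6, 8
  4: 1, 2, 5, 6, 8
  5: 1, 4, 6, 7
  6: 1, 2, 3, 4, 5
  7: 1, 5
  8: 1, 2, 3, 4

Step 2: Run BFS/DFS from vertex 1:
  Visited: {1, 3, 4, 5, 6, 7, 8, 2}
  Reached 8 of 8 vertices

Step 3: All 8 vertices reached from vertex 1, so the graph is connected.
Number of connected components: 1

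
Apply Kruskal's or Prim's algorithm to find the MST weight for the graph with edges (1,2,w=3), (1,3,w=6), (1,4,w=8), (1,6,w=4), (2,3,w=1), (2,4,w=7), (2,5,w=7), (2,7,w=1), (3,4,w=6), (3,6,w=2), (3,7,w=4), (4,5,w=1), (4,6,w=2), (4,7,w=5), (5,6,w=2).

Apply Kruskal's algorithm (sort edges by weight, add if no cycle):

Sorted edges by weight:
  (2,7) w=1
  (2,3) w=1
  (4,5) w=1
  (3,6) w=2
  (4,6) w=2
  (5,6) w=2
  (1,2) w=3
  (1,6) w=4
  (3,7) w=4
  (4,7) w=5
  (1,3) w=6
  (3,4) w=6
  (2,5) w=7
  (2,4) w=7
  (1,4) w=8

Add edge (2,7) w=1 -- no cycle. Running total: 1
Add edge (2,3) w=1 -- no cycle. Running total: 2
Add edge (4,5) w=1 -- no cycle. Running total: 3
Add edge (3,6) w=2 -- no cycle. Running total: 5
Add edge (4,6) w=2 -- no cycle. Running total: 7
Skip edge (5,6) w=2 -- would create cycle
Add edge (1,2) w=3 -- no cycle. Running total: 10

MST edges: (2,7,w=1), (2,3,w=1), (4,5,w=1), (3,6,w=2), (4,6,w=2), (1,2,w=3)
Total MST weight: 1 + 1 + 1 + 2 + 2 + 3 = 10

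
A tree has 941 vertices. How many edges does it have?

A tree on n vertices always has exactly n - 1 edges.
For n = 941: edges = 941 - 1 = 940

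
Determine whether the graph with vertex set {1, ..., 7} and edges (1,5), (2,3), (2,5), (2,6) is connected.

Step 1: Build adjacency list from edges:
  1: 5
  2: 3, 5, 6
  3: 2
  4: (none)
  5: 1, 2
  6: 2
  7: (none)

Step 2: Run BFS/DFS from vertex 1:
  Visited: {1, 5, 2, 3, 6}
  Reached 5 of 7 vertices

Step 3: Only 5 of 7 vertices reached. Graph is disconnected.
Connected components: {1, 2, 3, 5, 6}, {4}, {7}
Answer: No, the graph is not connected (3 components).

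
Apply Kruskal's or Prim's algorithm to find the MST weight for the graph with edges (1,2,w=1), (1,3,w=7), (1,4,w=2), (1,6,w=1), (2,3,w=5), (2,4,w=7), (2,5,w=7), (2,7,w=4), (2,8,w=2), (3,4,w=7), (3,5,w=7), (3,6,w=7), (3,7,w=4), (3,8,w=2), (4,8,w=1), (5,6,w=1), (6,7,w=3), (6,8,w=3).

Apply Kruskal's algorithm (sort edges by weight, add if no cycle):

Sorted edges by weight:
  (1,2) w=1
  (1,6) w=1
  (4,8) w=1
  (5,6) w=1
  (1,4) w=2
  (2,8) w=2
  (3,8) w=2
  (6,7) w=3
  (6,8) w=3
  (2,7) w=4
  (3,7) w=4
  (2,3) w=5
  (1,3) w=7
  (2,4) w=7
  (2,5) w=7
  (3,6) w=7
  (3,4) w=7
  (3,5) w=7

Add edge (1,2) w=1 -- no cycle. Running total: 1
Add edge (1,6) w=1 -- no cycle. Running total: 2
Add edge (4,8) w=1 -- no cycle. Running total: 3
Add edge (5,6) w=1 -- no cycle. Running total: 4
Add edge (1,4) w=2 -- no cycle. Running total: 6
Skip edge (2,8) w=2 -- would create cycle
Add edge (3,8) w=2 -- no cycle. Running total: 8
Add edge (6,7) w=3 -- no cycle. Running total: 11

MST edges: (1,2,w=1), (1,6,w=1), (4,8,w=1), (5,6,w=1), (1,4,w=2), (3,8,w=2), (6,7,w=3)
Total MST weight: 1 + 1 + 1 + 1 + 2 + 2 + 3 = 11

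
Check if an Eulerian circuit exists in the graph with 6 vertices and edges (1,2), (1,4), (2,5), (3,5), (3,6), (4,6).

Step 1: Find the degree of each vertex:
  deg(1) = 2
  deg(2) = 2
  deg(3) = 2
  deg(4) = 2
  deg(5) = 2
  deg(6) = 2

Step 2: Count vertices with odd degree:
  All vertices have even degree (0 odd-degree vertices)

Step 3: Apply Euler's theorem:
  - Eulerian circuit exists iff graph is connected and all vertices have even degree
  - Eulerian path exists iff graph is connected and has 0 or 2 odd-degree vertices

Graph is connected with 0 odd-degree vertices.
Both Eulerian circuit and Eulerian path exist.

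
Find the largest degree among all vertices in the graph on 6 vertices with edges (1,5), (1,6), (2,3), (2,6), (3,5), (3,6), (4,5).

Step 1: Count edges incident to each vertex:
  deg(1) = 2 (neighbors: 5, 6)
  deg(2) = 2 (neighbors: 3, 6)
  deg(3) = 3 (neighbors: 2, 5, 6)
  deg(4) = 1 (neighbors: 5)
  deg(5) = 3 (neighbors: 1, 3, 4)
  deg(6) = 3 (neighbors: 1, 2, 3)

Step 2: Find maximum:
  max(2, 2, 3, 1, 3, 3) = 3 (vertex 3)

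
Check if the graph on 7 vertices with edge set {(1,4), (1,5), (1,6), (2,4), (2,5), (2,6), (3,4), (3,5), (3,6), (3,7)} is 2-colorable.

Step 1: Attempt 2-coloring using BFS:
  Start at vertex 1, assign color 0
  Color vertex 4 with color 1 (neighbor of 1)
  Color vertex 5 with color 1 (neighbor of 1)
  Color vertex 6 with color 1 (neighbor of 1)
  Color vertex 2 with color 0 (neighbor of 4)
  Color vertex 3 with color 0 (neighbor of 4)
  Color vertex 7 with color 1 (neighbor of 3)

Step 2: 2-coloring succeeded. No conflicts found.
  Set A (color 0): {1, 2, 3}
  Set B (color 1): {4, 5, 6, 7}

The graph is bipartite with partition {1, 2, 3}, {4, 5, 6, 7}.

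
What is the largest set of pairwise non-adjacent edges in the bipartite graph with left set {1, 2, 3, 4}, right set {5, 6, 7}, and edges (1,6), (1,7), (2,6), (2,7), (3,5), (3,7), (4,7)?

Step 1: List the neighbors of each left vertex:
  1: 6, 7
  2: 6, 7
  3: 5, 7
  4: 7

Step 2: Greedily match left vertices, then look for augmenting paths:
  Match 1 -- 6
  Match 2 -- 7
  Match 3 -- 5
  No augmenting path remains.

Step 3: Verify this is maximum:
  Matching size 3 = min(|L|, |R|) = min(4, 3), which is an upper bound, so this matching is maximum.

Maximum matching: {(1,6), (2,7), (3,5)}
Size: 3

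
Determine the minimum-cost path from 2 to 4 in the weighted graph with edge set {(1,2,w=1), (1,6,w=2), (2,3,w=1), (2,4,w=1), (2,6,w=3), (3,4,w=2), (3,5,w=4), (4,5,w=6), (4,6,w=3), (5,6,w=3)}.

Step 1: Build adjacency list with weights:
  1: 2(w=1), 6(w=2)
  2: 1(w=1), 3(w=1), 4(w=1), 6(w=3)
  3: 2(w=1), 4(w=2), 5(w=4)
  4: 2(w=1), 3(w=2), 5(w=6), 6(w=3)
  5: 3(w=4), 4(w=6), 6(w=3)
  6: 1(w=2), 2(w=3), 4(w=3), 5(w=3)

Step 2: Apply Dijkstra's algorithm from vertex 2:
  Visit vertex 2 (distance=0)
    Update dist[1] = 1
    Update dist[3] = 1
    Update dist[4] = 1
    Update dist[6] = 3
  Visit vertex 1 (distance=1)
  Visit vertex 3 (distance=1)
    Update dist[5] = 5
  Visit vertex 4 (distance=1)

Step 3: Shortest path: 2 -> 4
Total weight: 1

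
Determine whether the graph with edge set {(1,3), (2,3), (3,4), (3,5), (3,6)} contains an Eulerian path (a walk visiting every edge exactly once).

Step 1: Find the degree of each vertex:
  deg(1) = 1
  deg(2) = 1
  deg(3) = 5
  deg(4) = 1
  deg(5) = 1
  deg(6) = 1

Step 2: Count vertices with odd degree:
  Odd-degree vertices: 1, 2, 3, 4, 5, 6 (6 total)

Step 3: Apply Euler's theorem:
  - Eulerian circuit exists iff graph is connected and all vertices have even degree
  - Eulerian path exists iff graph is connected and has 0 or 2 odd-degree vertices

Graph has 6 odd-degree vertices (need 0 or 2).
Neither Eulerian path nor Eulerian circuit exists.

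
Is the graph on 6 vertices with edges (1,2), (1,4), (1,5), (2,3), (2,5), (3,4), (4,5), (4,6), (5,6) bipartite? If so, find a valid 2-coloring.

Step 1: Attempt 2-coloring using BFS:
  Start at vertex 1, assign color 0
  Color vertex 2 with color 1 (neighbor of 1)
  Color vertex 4 with color 1 (neighbor of 1)
  Color vertex 5 with color 1 (neighbor of 1)
  Color vertex 3 with color 0 (neighbor of 2)

Step 2: Conflict found! Vertices 2 and 5 are adjacent but have the same color.
This means the graph contains an odd cycle.

The graph is NOT bipartite.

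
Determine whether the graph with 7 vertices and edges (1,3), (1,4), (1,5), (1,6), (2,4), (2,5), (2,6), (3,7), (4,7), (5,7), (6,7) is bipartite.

Step 1: Attempt 2-coloring using BFS:
  Start at vertex 1, assign color 0
  Color vertex 3 with color 1 (neighbor of 1)
  Color vertex 4 with color 1 (neighbor of 1)
  Color vertex 5 with color 1 (neighbor of 1)
  Color vertex 6 with color 1 (neighbor of 1)
  Color vertex 7 with color 0 (neighbor of 3)
  Color vertex 2 with color 0 (neighbor of 4)

Step 2: 2-coloring succeeded. No conflicts found.
  Set A (color 0): {1, 2, 7}
  Set B (color 1): {3, 4, 5, 6}

The graph is bipartite with partition {1, 2, 7}, {3, 4, 5, 6}.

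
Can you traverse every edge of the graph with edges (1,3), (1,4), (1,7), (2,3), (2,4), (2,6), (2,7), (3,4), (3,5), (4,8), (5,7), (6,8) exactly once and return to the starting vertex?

Step 1: Find the degree of each vertex:
  deg(1) = 3
  deg(2) = 4
  deg(3) = 4
  deg(4) = 4
  deg(5) = 2
  deg(6) = 2
  deg(7) = 3
  deg(8) = 2

Step 2: Count vertices with odd degree:
  Odd-degree vertices: 1, 7 (2 total)

Step 3: Apply Euler's theorem:
  - Eulerian circuit exists iff graph is connected and all vertices have even degree
  - Eulerian path exists iff graph is connected and has 0 or 2 odd-degree vertices

Graph is connected with exactly 2 odd-degree vertices (1, 7).
Eulerian path exists (starting and ending at the odd-degree vertices), but no Eulerian circuit.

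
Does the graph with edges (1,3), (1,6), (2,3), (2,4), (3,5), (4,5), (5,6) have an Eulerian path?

Step 1: Find the degree of each vertex:
  deg(1) = 2
  deg(2) = 2
  deg(3) = 3
  deg(4) = 2
  deg(5) = 3
  deg(6) = 2

Step 2: Count vertices with odd degree:
  Odd-degree vertices: 3, 5 (2 total)

Step 3: Apply Euler's theorem:
  - Eulerian circuit exists iff graph is connected and all vertices have even degree
  - Eulerian path exists iff graph is connected and has 0 or 2 odd-degree vertices

Graph is connected with exactly 2 odd-degree vertices (3, 5).
Eulerian path exists (starting and ending at the odd-degree vertices), but no Eulerian circuit.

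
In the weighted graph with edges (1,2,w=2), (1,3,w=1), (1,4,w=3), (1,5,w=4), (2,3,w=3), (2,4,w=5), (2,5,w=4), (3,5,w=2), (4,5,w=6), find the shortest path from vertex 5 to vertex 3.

Step 1: Build adjacency list with weights:
  1: 2(w=2), 3(w=1), 4(w=3), 5(w=4)
  2: 1(w=2), 3(w=3), 4(w=5), 5(w=4)
  3: 1(w=1), 2(w=3), 5(w=2)
  4: 1(w=3), 2(w=5), 5(w=6)
  5: 1(w=4), 2(w=4), 3(w=2), 4(w=6)

Step 2: Apply Dijkstra's algorithm from vertex 5:
  Visit vertex 5 (distance=0)
    Update dist[1] = 4
    Update dist[2] = 4
    Update dist[3] = 2
    Update dist[4] = 6
  Visit vertex 3 (distance=2)
    Update dist[1] = 3

Step 3: Shortest path: 5 -> 3
Total weight: 2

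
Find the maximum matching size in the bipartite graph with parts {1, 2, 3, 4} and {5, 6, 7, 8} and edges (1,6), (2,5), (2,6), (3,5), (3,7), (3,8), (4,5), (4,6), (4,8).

Step 1: List the neighbors of each left vertex:
  1: 6
  2: 5, 6
  3: 5, 7, 8
  4: 5, 6, 8

Step 2: Greedily match left vertices, then look for augmenting paths:
  Match 1 -- 6
  Match 2 -- 5
  Match 3 -- 7
  Match 4 -- 8
  No augmenting path remains.

Step 3: Verify this is maximum:
  Matching size 4 = min(|L|, |R|) = min(4, 4), which is an upper bound, so this matching is maximum.

Maximum matching: {(1,6), (2,5), (3,7), (4,8)}
Size: 4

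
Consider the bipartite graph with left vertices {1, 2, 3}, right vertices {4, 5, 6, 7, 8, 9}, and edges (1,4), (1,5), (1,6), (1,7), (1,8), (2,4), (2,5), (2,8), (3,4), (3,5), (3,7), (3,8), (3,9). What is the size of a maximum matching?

Step 1: List the neighbors of each left vertex:
  1: 4, 5, 6, 7, 8
  2: 4, 5, 8
  3: 4, 5, 7, 8, 9

Step 2: Greedily match left vertices, then look for augmenting paths:
  Match 1 -- 4
  Match 2 -- 5
  Match 3 -- 7
  No augmenting path remains.

Step 3: Verify this is maximum:
  Matching size 3 = min(|L|, |R|) = min(3, 6), which is an upper bound, so this matching is maximum.

Maximum matching: {(1,4), (2,5), (3,7)}
Size: 3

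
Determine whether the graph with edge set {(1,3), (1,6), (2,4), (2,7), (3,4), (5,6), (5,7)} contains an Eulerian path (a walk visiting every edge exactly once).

Step 1: Find the degree of each vertex:
  deg(1) = 2
  deg(2) = 2
  deg(3) = 2
  deg(4) = 2
  deg(5) = 2
  deg(6) = 2
  deg(7) = 2

Step 2: Count vertices with odd degree:
  All vertices have even degree (0 odd-degree vertices)

Step 3: Apply Euler's theorem:
  - Eulerian circuit exists iff graph is connected and all vertices have even degree
  - Eulerian path exists iff graph is connected and has 0 or 2 odd-degree vertices

Graph is connected with 0 odd-degree vertices.
Both Eulerian circuit and Eulerian path exist.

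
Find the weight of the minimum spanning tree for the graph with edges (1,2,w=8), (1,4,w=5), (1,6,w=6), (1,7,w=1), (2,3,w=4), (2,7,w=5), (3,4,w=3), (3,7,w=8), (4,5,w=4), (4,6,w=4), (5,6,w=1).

Apply Kruskal's algorithm (sort edges by weight, add if no cycle):

Sorted edges by weight:
  (1,7) w=1
  (5,6) w=1
  (3,4) w=3
  (2,3) w=4
  (4,6) w=4
  (4,5) w=4
  (1,4) w=5
  (2,7) w=5
  (1,6) w=6
  (1,2) w=8
  (3,7) w=8

Add edge (1,7) w=1 -- no cycle. Running total: 1
Add edge (5,6) w=1 -- no cycle. Running total: 2
Add edge (3,4) w=3 -- no cycle. Running total: 5
Add edge (2,3) w=4 -- no cycle. Running total: 9
Add edge (4,6) w=4 -- no cycle. Running total: 13
Skip edge (4,5) w=4 -- would create cycle
Add edge (1,4) w=5 -- no cycle. Running total: 18

MST edges: (1,7,w=1), (5,6,w=1), (3,4,w=3), (2,3,w=4), (4,6,w=4), (1,4,w=5)
Total MST weight: 1 + 1 + 3 + 4 + 4 + 5 = 18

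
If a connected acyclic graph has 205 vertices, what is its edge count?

A tree on n vertices always has exactly n - 1 edges.
For n = 205: edges = 205 - 1 = 204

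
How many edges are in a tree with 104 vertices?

A tree on n vertices always has exactly n - 1 edges.
For n = 104: edges = 104 - 1 = 103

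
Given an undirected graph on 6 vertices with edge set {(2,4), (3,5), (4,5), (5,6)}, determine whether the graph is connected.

Step 1: Build adjacency list from edges:
  1: (none)
  2: 4
  3: 5
  4: 2, 5
  5: 3, 4, 6
  6: 5

Step 2: Run BFS/DFS from vertex 1:
  Visited: {1}
  Reached 1 of 6 vertices

Step 3: Only 1 of 6 vertices reached. Graph is disconnected.
Connected components: {1}, {2, 3, 4, 5, 6}
Answer: No, the graph is not connected (2 components).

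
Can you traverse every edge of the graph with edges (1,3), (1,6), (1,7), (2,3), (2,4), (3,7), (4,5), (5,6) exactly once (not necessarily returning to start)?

Step 1: Find the degree of each vertex:
  deg(1) = 3
  deg(2) = 2
  deg(3) = 3
  deg(4) = 2
  deg(5) = 2
  deg(6) = 2
  deg(7) = 2

Step 2: Count vertices with odd degree:
  Odd-degree vertices: 1, 3 (2 total)

Step 3: Apply Euler's theorem:
  - Eulerian circuit exists iff graph is connected and all vertices have even degree
  - Eulerian path exists iff graph is connected and has 0 or 2 odd-degree vertices

Graph is connected with exactly 2 odd-degree vertices (1, 3).
Eulerian path exists (starting and ending at the odd-degree vertices), but no Eulerian circuit.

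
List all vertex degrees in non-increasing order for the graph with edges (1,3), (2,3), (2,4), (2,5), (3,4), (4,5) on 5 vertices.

Step 1: Count edges incident to each vertex:
  deg(1) = 1 (neighbors: 3)
  deg(2) = 3 (neighbors: 3, 4, 5)
  deg(3) = 3 (neighbors: 1, 2, 4)
  deg(4) = 3 (neighbors: 2, 3, 5)
  deg(5) = 2 (neighbors: 2, 4)

Step 2: Sort degrees in non-increasing order:
  Degrees: [1, 3, 3, 3, 2] -> sorted: [3, 3, 3, 2, 1]

Degree sequence: [3, 3, 3, 2, 1]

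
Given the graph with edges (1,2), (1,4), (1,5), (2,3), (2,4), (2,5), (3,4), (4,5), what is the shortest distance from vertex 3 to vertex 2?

Step 1: Build adjacency list:
  1: 2, 4, 5
  2: 1, 3, 4, 5
  3: 2, 4
  4: 1, 2, 3, 5
  5: 1, 2, 4

Step 2: BFS from vertex 3 to find shortest path to 2:
  vertex 2 reached at distance 1

Step 3: Shortest path: 3 -> 2
Path length: 1 edge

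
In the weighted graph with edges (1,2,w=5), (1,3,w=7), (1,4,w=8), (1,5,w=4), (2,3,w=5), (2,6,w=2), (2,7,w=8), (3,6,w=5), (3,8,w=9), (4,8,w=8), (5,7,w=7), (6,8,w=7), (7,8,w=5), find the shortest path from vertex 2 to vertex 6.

Step 1: Build adjacency list with weights:
  1: 2(w=5), 3(w=7), 4(w=8), 5(w=4)
  2: 1(w=5), 3(w=5), 6(w=2), 7(w=8)
  3: 1(w=7), 2(w=5), 6(w=5), 8(w=9)
  4: 1(w=8), 8(w=8)
  5: 1(w=4), 7(w=7)
  6: 2(w=2), 3(w=5), 8(w=7)
  7: 2(w=8), 5(w=7), 8(w=5)
  8: 3(w=9), 4(w=8), 6(w=7), 7(w=5)

Step 2: Apply Dijkstra's algorithm from vertex 2:
  Visit vertex 2 (distance=0)
    Update dist[1] = 5
    Update dist[3] = 5
    Update dist[6] = 2
    Update dist[7] = 8
  Visit vertex 6 (distance=2)
    Update dist[8] = 9

Step 3: Shortest path: 2 -> 6
Total weight: 2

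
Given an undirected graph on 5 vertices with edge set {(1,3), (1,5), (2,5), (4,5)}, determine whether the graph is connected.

Step 1: Build adjacency list from edges:
  1: 3, 5
  2: 5
  3: 1
  4: 5
  5: 1, 2, 4

Step 2: Run BFS/DFS from vertex 1:
  Visited: {1, 3, 5, 2, 4}
  Reached 5 of 5 vertices

Step 3: All 5 vertices reached from vertex 1, so the graph is connected.
Answer: Yes, the graph is connected.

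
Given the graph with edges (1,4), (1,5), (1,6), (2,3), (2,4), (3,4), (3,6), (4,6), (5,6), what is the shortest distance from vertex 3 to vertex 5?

Step 1: Build adjacency list:
  1: 4, 5, 6
  2: 3, 4
  3: 2, 4, 6
  4: 1, 2, 3, 6
  5: 1, 6
  6: 1, 3, 4, 5

Step 2: BFS from vertex 3 to find shortest path to 5:
  vertex 2 reached at distance 1
  vertex 4 reached at distance 1
  vertex 6 reached at distance 1
  vertex 1 reached at distance 2
  vertex 5 reached at distance 2

Step 3: Shortest path: 3 -> 6 -> 5
Path length: 2 edges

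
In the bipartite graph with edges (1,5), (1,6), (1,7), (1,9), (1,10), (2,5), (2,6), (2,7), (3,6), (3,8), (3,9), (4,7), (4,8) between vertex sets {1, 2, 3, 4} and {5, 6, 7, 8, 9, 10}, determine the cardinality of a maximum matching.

Step 1: List the neighbors of each left vertex:
  1: 5, 6, 7, 9, 10
  2: 5, 6, 7
  3: 6, 8, 9
  4: 7, 8

Step 2: Greedily match left vertices, then look for augmenting paths:
  Match 1 -- 5
  Match 2 -- 6
  Match 3 -- 8
  Match 4 -- 7
  No augmenting path remains.

Step 3: Verify this is maximum:
  Matching size 4 = min(|L|, |R|) = min(4, 6), which is an upper bound, so this matching is maximum.

Maximum matching: {(1,5), (2,6), (3,8), (4,7)}
Size: 4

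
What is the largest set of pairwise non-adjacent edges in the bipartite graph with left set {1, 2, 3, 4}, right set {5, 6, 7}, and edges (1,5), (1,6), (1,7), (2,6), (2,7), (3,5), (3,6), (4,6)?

Step 1: List the neighbors of each left vertex:
  1: 5, 6, 7
  2: 6, 7
  3: 5, 6
  4: 6

Step 2: Greedily match left vertices, then look for augmenting paths:
  Match 1 -- 7
  Match 2 -- 6
  Match 3 -- 5
  No augmenting path remains.

Step 3: Verify this is maximum:
  Matching size 3 = min(|L|, |R|) = min(4, 3), which is an upper bound, so this matching is maximum.

Maximum matching: {(1,7), (2,6), (3,5)}
Size: 3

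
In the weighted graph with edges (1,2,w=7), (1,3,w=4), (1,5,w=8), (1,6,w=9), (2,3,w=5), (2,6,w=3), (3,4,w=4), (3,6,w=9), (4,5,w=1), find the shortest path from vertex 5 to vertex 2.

Step 1: Build adjacency list with weights:
  1: 2(w=7), 3(w=4), 5(w=8), 6(w=9)
  2: 1(w=7), 3(w=5), 6(w=3)
  3: 1(w=4), 2(w=5), 4(w=4), 6(w=9)
  4: 3(w=4), 5(w=1)
  5: 1(w=8), 4(w=1)
  6: 1(w=9), 2(w=3), 3(w=9)

Step 2: Apply Dijkstra's algorithm from vertex 5:
  Visit vertex 5 (distance=0)
    Update dist[1] = 8
    Update dist[4] = 1
  Visit vertex 4 (distance=1)
    Update dist[3] = 5
  Visit vertex 3 (distance=5)
    Update dist[2] = 10
    Update dist[6] = 14
  Visit vertex 1 (distance=8)
  Visit vertex 2 (distance=10)
    Update dist[6] = 13

Step 3: Shortest path: 5 -> 4 -> 3 -> 2
Total weight: 1 + 4 + 5 = 10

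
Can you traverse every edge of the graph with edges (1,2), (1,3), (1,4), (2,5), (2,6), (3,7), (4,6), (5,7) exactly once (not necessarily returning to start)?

Step 1: Find the degree of each vertex:
  deg(1) = 3
  deg(2) = 3
  deg(3) = 2
  deg(4) = 2
  deg(5) = 2
  deg(6) = 2
  deg(7) = 2

Step 2: Count vertices with odd degree:
  Odd-degree vertices: 1, 2 (2 total)

Step 3: Apply Euler's theorem:
  - Eulerian circuit exists iff graph is connected and all vertices have even degree
  - Eulerian path exists iff graph is connected and has 0 or 2 odd-degree vertices

Graph is connected with exactly 2 odd-degree vertices (1, 2).
Eulerian path exists (starting and ending at the odd-degree vertices), but no Eulerian circuit.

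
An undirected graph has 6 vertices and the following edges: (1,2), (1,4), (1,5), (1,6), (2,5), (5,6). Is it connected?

Step 1: Build adjacency list from edges:
  1: 2, 4, 5, 6
  2: 1, 5
  3: (none)
  4: 1
  5: 1, 2, 6
  6: 1, 5

Step 2: Run BFS/DFS from vertex 1:
  Visited: {1, 2, 4, 5, 6}
  Reached 5 of 6 vertices

Step 3: Only 5 of 6 vertices reached. Graph is disconnected.
Connected components: {1, 2, 4, 5, 6}, {3}
Answer: No, the graph is not connected (2 components).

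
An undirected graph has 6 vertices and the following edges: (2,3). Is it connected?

Step 1: Build adjacency list from edges:
  1: (none)
  2: 3
  3: 2
  4: (none)
  5: (none)
  6: (none)

Step 2: Run BFS/DFS from vertex 1:
  Visited: {1}
  Reached 1 of 6 vertices

Step 3: Only 1 of 6 vertices reached. Graph is disconnected.
Connected components: {1}, {2, 3}, {4}, {5}, {6}
Answer: No, the graph is not connected (5 components).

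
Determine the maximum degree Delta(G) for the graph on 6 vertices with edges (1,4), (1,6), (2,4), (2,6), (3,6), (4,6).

Step 1: Count edges incident to each vertex:
  deg(1) = 2 (neighbors: 4, 6)
  deg(2) = 2 (neighbors: 4, 6)
  deg(3) = 1 (neighbors: 6)
  deg(4) = 3 (neighbors: 1, 2, 6)
  deg(5) = 0 (neighbors: none)
  deg(6) = 4 (neighbors: 1, 2, 3, 4)

Step 2: Find maximum:
  max(2, 2, 1, 3, 0, 4) = 4 (vertex 6)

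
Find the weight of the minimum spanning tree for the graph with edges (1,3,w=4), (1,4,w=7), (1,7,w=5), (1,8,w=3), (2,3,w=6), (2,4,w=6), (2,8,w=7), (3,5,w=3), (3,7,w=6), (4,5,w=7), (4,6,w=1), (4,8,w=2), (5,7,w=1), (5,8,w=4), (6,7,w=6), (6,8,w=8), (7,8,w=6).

Apply Kruskal's algorithm (sort edges by weight, add if no cycle):

Sorted edges by weight:
  (4,6) w=1
  (5,7) w=1
  (4,8) w=2
  (1,8) w=3
  (3,5) w=3
  (1,3) w=4
  (5,8) w=4
  (1,7) w=5
  (2,3) w=6
  (2,4) w=6
  (3,7) w=6
  (6,7) w=6
  (7,8) w=6
  (1,4) w=7
  (2,8) w=7
  (4,5) w=7
  (6,8) w=8

Add edge (4,6) w=1 -- no cycle. Running total: 1
Add edge (5,7) w=1 -- no cycle. Running total: 2
Add edge (4,8) w=2 -- no cycle. Running total: 4
Add edge (1,8) w=3 -- no cycle. Running total: 7
Add edge (3,5) w=3 -- no cycle. Running total: 10
Add edge (1,3) w=4 -- no cycle. Running total: 14
Skip edge (5,8) w=4 -- would create cycle
Skip edge (1,7) w=5 -- would create cycle
Add edge (2,3) w=6 -- no cycle. Running total: 20

MST edges: (4,6,w=1), (5,7,w=1), (4,8,w=2), (1,8,w=3), (3,5,w=3), (1,3,w=4), (2,3,w=6)
Total MST weight: 1 + 1 + 2 + 3 + 3 + 4 + 6 = 20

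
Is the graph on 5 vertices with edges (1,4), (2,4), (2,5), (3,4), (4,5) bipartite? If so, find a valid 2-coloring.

Step 1: Attempt 2-coloring using BFS:
  Start at vertex 1, assign color 0
  Color vertex 4 with color 1 (neighbor of 1)
  Color vertex 2 with color 0 (neighbor of 4)
  Color vertex 3 with color 0 (neighbor of 4)
  Color vertex 5 with color 0 (neighbor of 4)

Step 2: Conflict found! Vertices 2 and 5 are adjacent but have the same color.
This means the graph contains an odd cycle.

The graph is NOT bipartite.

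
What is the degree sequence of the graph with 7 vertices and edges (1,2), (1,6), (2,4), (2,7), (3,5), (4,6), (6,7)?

Step 1: Count edges incident to each vertex:
  deg(1) = 2 (neighbors: 2, 6)
  deg(2) = 3 (neighbors: 1, 4, 7)
  deg(3) = 1 (neighbors: 5)
  deg(4) = 2 (neighbors: 2, 6)
  deg(5) = 1 (neighbors: 3)
  deg(6) = 3 (neighbors: 1, 4, 7)
  deg(7) = 2 (neighbors: 2, 6)

Step 2: Sort degrees in non-increasing order:
  Degrees: [2, 3, 1, 2, 1, 3, 2] -> sorted: [3, 3, 2, 2, 2, 1, 1]

Degree sequence: [3, 3, 2, 2, 2, 1, 1]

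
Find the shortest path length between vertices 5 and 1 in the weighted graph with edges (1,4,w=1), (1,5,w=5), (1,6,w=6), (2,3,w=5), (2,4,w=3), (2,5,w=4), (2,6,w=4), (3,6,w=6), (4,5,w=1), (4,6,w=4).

Step 1: Build adjacency list with weights:
  1: 4(w=1), 5(w=5), 6(w=6)
  2: 3(w=5), 4(w=3), 5(w=4), 6(w=4)
  3: 2(w=5), 6(w=6)
  4: 1(w=1), 2(w=3), 5(w=1), 6(w=4)
  5: 1(w=5), 2(w=4), 4(w=1)
  6: 1(w=6), 2(w=4), 3(w=6), 4(w=4)

Step 2: Apply Dijkstra's algorithm from vertex 5:
  Visit vertex 5 (distance=0)
    Update dist[1] = 5
    Update dist[2] = 4
    Update dist[4] = 1
  Visit vertex 4 (distance=1)
    Update dist[1] = 2
    Update dist[6] = 5
  Visit vertex 1 (distance=2)

Step 3: Shortest path: 5 -> 4 -> 1
Total weight: 1 + 1 = 2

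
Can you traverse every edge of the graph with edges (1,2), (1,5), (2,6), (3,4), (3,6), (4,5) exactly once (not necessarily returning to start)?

Step 1: Find the degree of each vertex:
  deg(1) = 2
  deg(2) = 2
  deg(3) = 2
  deg(4) = 2
  deg(5) = 2
  deg(6) = 2

Step 2: Count vertices with odd degree:
  All vertices have even degree (0 odd-degree vertices)

Step 3: Apply Euler's theorem:
  - Eulerian circuit exists iff graph is connected and all vertices have even degree
  - Eulerian path exists iff graph is connected and has 0 or 2 odd-degree vertices

Graph is connected with 0 odd-degree vertices.
Both Eulerian circuit and Eulerian path exist.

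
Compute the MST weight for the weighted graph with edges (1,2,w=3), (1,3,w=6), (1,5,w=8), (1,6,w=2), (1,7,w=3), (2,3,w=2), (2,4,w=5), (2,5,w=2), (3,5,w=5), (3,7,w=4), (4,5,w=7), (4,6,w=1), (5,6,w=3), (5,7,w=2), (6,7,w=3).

Apply Kruskal's algorithm (sort edges by weight, add if no cycle):

Sorted edges by weight:
  (4,6) w=1
  (1,6) w=2
  (2,3) w=2
  (2,5) w=2
  (5,7) w=2
  (1,2) w=3
  (1,7) w=3
  (5,6) w=3
  (6,7) w=3
  (3,7) w=4
  (2,4) w=5
  (3,5) w=5
  (1,3) w=6
  (4,5) w=7
  (1,5) w=8

Add edge (4,6) w=1 -- no cycle. Running total: 1
Add edge (1,6) w=2 -- no cycle. Running total: 3
Add edge (2,3) w=2 -- no cycle. Running total: 5
Add edge (2,5) w=2 -- no cycle. Running total: 7
Add edge (5,7) w=2 -- no cycle. Running total: 9
Add edge (1,2) w=3 -- no cycle. Running total: 12

MST edges: (4,6,w=1), (1,6,w=2), (2,3,w=2), (2,5,w=2), (5,7,w=2), (1,2,w=3)
Total MST weight: 1 + 2 + 2 + 2 + 2 + 3 = 12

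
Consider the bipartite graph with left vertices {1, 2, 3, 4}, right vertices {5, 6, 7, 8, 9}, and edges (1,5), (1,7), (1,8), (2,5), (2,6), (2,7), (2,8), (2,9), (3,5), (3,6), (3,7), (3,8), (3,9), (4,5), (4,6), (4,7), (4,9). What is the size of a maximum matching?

Step 1: List the neighbors of each left vertex:
  1: 5, 7, 8
  2: 5, 6, 7, 8, 9
  3: 5, 6, 7, 8, 9
  4: 5, 6, 7, 9

Step 2: Greedily match left vertices, then look for augmenting paths:
  Match 1 -- 5
  Match 2 -- 6
  Match 3 -- 7
  Match 4 -- 9
  No augmenting path remains.

Step 3: Verify this is maximum:
  Matching size 4 = min(|L|, |R|) = min(4, 5), which is an upper bound, so this matching is maximum.

Maximum matching: {(1,5), (2,6), (3,7), (4,9)}
Size: 4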